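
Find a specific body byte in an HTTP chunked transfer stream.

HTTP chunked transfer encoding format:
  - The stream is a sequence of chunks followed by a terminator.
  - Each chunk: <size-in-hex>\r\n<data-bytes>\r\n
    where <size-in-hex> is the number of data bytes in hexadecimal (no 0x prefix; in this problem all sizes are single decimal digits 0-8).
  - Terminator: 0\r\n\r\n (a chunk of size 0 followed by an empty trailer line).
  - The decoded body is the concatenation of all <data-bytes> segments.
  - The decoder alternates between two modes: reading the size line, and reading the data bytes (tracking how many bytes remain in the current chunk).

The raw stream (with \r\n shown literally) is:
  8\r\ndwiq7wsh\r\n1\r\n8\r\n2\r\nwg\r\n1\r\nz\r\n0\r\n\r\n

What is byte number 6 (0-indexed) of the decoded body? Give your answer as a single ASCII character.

Chunk 1: stream[0..1]='8' size=0x8=8, data at stream[3..11]='dwiq7wsh' -> body[0..8], body so far='dwiq7wsh'
Chunk 2: stream[13..14]='1' size=0x1=1, data at stream[16..17]='8' -> body[8..9], body so far='dwiq7wsh8'
Chunk 3: stream[19..20]='2' size=0x2=2, data at stream[22..24]='wg' -> body[9..11], body so far='dwiq7wsh8wg'
Chunk 4: stream[26..27]='1' size=0x1=1, data at stream[29..30]='z' -> body[11..12], body so far='dwiq7wsh8wgz'
Chunk 5: stream[32..33]='0' size=0 (terminator). Final body='dwiq7wsh8wgz' (12 bytes)
Body byte 6 = 's'

Answer: s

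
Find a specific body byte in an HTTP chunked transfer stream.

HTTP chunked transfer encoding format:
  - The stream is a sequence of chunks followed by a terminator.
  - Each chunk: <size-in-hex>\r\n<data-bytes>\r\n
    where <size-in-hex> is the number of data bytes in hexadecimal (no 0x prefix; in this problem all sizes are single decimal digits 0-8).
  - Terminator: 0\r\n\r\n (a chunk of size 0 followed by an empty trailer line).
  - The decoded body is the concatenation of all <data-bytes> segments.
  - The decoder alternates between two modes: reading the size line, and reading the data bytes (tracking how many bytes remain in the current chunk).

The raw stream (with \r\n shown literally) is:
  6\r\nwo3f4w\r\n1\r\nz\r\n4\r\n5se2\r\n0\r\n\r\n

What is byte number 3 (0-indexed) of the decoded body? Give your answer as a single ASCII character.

Answer: f

Derivation:
Chunk 1: stream[0..1]='6' size=0x6=6, data at stream[3..9]='wo3f4w' -> body[0..6], body so far='wo3f4w'
Chunk 2: stream[11..12]='1' size=0x1=1, data at stream[14..15]='z' -> body[6..7], body so far='wo3f4wz'
Chunk 3: stream[17..18]='4' size=0x4=4, data at stream[20..24]='5se2' -> body[7..11], body so far='wo3f4wz5se2'
Chunk 4: stream[26..27]='0' size=0 (terminator). Final body='wo3f4wz5se2' (11 bytes)
Body byte 3 = 'f'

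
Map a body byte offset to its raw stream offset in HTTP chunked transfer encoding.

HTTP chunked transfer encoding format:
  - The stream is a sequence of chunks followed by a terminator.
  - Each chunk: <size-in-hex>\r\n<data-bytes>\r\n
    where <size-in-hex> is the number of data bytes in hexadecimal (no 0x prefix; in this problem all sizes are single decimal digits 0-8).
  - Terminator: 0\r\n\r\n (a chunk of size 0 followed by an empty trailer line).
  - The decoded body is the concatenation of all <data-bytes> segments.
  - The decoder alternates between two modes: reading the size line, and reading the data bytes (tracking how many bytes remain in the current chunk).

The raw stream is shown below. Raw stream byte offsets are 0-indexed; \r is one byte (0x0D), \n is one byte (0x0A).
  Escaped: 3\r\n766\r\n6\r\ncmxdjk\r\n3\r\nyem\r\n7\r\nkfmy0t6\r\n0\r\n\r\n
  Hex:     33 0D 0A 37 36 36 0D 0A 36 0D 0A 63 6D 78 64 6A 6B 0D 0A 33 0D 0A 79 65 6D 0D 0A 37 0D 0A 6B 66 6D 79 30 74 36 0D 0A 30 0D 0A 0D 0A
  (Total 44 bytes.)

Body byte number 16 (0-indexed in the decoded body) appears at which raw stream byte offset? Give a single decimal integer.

Answer: 34

Derivation:
Chunk 1: stream[0..1]='3' size=0x3=3, data at stream[3..6]='766' -> body[0..3], body so far='766'
Chunk 2: stream[8..9]='6' size=0x6=6, data at stream[11..17]='cmxdjk' -> body[3..9], body so far='766cmxdjk'
Chunk 3: stream[19..20]='3' size=0x3=3, data at stream[22..25]='yem' -> body[9..12], body so far='766cmxdjkyem'
Chunk 4: stream[27..28]='7' size=0x7=7, data at stream[30..37]='kfmy0t6' -> body[12..19], body so far='766cmxdjkyemkfmy0t6'
Chunk 5: stream[39..40]='0' size=0 (terminator). Final body='766cmxdjkyemkfmy0t6' (19 bytes)
Body byte 16 at stream offset 34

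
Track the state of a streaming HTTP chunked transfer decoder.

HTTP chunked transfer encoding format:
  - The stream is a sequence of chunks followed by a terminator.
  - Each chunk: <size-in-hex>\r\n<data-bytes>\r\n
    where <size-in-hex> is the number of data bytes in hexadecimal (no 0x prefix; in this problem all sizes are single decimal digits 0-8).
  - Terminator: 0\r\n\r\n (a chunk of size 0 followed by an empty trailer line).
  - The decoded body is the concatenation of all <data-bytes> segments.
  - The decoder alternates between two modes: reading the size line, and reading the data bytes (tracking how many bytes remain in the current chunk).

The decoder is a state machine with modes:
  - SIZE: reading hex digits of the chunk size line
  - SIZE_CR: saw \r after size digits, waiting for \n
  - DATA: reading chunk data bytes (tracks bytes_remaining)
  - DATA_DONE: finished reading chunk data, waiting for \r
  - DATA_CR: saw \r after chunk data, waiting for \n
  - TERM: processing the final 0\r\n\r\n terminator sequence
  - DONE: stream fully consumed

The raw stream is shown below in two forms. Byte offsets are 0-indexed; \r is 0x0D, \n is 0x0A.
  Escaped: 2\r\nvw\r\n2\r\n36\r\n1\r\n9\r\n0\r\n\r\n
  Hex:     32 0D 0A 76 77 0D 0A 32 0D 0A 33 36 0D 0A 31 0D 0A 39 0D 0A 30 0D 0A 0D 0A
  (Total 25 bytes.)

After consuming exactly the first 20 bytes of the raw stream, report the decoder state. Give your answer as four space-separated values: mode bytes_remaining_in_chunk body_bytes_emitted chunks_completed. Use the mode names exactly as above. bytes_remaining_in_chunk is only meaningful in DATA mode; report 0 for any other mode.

Byte 0 = '2': mode=SIZE remaining=0 emitted=0 chunks_done=0
Byte 1 = 0x0D: mode=SIZE_CR remaining=0 emitted=0 chunks_done=0
Byte 2 = 0x0A: mode=DATA remaining=2 emitted=0 chunks_done=0
Byte 3 = 'v': mode=DATA remaining=1 emitted=1 chunks_done=0
Byte 4 = 'w': mode=DATA_DONE remaining=0 emitted=2 chunks_done=0
Byte 5 = 0x0D: mode=DATA_CR remaining=0 emitted=2 chunks_done=0
Byte 6 = 0x0A: mode=SIZE remaining=0 emitted=2 chunks_done=1
Byte 7 = '2': mode=SIZE remaining=0 emitted=2 chunks_done=1
Byte 8 = 0x0D: mode=SIZE_CR remaining=0 emitted=2 chunks_done=1
Byte 9 = 0x0A: mode=DATA remaining=2 emitted=2 chunks_done=1
Byte 10 = '3': mode=DATA remaining=1 emitted=3 chunks_done=1
Byte 11 = '6': mode=DATA_DONE remaining=0 emitted=4 chunks_done=1
Byte 12 = 0x0D: mode=DATA_CR remaining=0 emitted=4 chunks_done=1
Byte 13 = 0x0A: mode=SIZE remaining=0 emitted=4 chunks_done=2
Byte 14 = '1': mode=SIZE remaining=0 emitted=4 chunks_done=2
Byte 15 = 0x0D: mode=SIZE_CR remaining=0 emitted=4 chunks_done=2
Byte 16 = 0x0A: mode=DATA remaining=1 emitted=4 chunks_done=2
Byte 17 = '9': mode=DATA_DONE remaining=0 emitted=5 chunks_done=2
Byte 18 = 0x0D: mode=DATA_CR remaining=0 emitted=5 chunks_done=2
Byte 19 = 0x0A: mode=SIZE remaining=0 emitted=5 chunks_done=3

Answer: SIZE 0 5 3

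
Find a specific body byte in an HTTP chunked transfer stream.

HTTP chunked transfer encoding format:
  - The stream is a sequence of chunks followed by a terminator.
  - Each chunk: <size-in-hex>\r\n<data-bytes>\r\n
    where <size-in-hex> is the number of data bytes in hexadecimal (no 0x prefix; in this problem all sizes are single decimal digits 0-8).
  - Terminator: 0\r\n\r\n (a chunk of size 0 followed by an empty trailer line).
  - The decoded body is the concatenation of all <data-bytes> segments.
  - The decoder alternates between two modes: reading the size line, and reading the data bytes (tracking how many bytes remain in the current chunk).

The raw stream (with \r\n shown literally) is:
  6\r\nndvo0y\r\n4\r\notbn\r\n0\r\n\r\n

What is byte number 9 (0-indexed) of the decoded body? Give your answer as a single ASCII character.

Chunk 1: stream[0..1]='6' size=0x6=6, data at stream[3..9]='ndvo0y' -> body[0..6], body so far='ndvo0y'
Chunk 2: stream[11..12]='4' size=0x4=4, data at stream[14..18]='otbn' -> body[6..10], body so far='ndvo0yotbn'
Chunk 3: stream[20..21]='0' size=0 (terminator). Final body='ndvo0yotbn' (10 bytes)
Body byte 9 = 'n'

Answer: n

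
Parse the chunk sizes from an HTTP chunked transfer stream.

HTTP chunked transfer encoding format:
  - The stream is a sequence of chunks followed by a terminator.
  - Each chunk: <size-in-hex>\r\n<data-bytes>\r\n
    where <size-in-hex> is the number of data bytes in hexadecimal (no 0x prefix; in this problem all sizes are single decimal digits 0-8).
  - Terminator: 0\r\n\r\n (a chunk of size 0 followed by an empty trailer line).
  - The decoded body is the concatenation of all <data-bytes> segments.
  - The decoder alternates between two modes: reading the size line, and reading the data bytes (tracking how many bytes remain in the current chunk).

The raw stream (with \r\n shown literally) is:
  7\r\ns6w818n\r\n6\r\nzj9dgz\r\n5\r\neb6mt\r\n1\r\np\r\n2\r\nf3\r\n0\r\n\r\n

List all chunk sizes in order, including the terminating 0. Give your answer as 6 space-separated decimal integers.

Chunk 1: stream[0..1]='7' size=0x7=7, data at stream[3..10]='s6w818n' -> body[0..7], body so far='s6w818n'
Chunk 2: stream[12..13]='6' size=0x6=6, data at stream[15..21]='zj9dgz' -> body[7..13], body so far='s6w818nzj9dgz'
Chunk 3: stream[23..24]='5' size=0x5=5, data at stream[26..31]='eb6mt' -> body[13..18], body so far='s6w818nzj9dgzeb6mt'
Chunk 4: stream[33..34]='1' size=0x1=1, data at stream[36..37]='p' -> body[18..19], body so far='s6w818nzj9dgzeb6mtp'
Chunk 5: stream[39..40]='2' size=0x2=2, data at stream[42..44]='f3' -> body[19..21], body so far='s6w818nzj9dgzeb6mtpf3'
Chunk 6: stream[46..47]='0' size=0 (terminator). Final body='s6w818nzj9dgzeb6mtpf3' (21 bytes)

Answer: 7 6 5 1 2 0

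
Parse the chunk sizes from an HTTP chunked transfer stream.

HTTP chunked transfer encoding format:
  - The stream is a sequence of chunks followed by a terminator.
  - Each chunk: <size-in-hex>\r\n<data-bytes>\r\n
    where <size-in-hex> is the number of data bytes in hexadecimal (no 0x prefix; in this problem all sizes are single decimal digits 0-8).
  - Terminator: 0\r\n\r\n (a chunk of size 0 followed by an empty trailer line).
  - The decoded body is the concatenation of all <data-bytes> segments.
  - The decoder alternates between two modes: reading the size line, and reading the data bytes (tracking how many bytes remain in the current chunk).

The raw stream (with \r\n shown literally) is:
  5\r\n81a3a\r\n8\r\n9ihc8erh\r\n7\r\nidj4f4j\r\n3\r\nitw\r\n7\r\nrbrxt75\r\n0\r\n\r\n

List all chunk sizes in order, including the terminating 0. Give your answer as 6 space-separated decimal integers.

Answer: 5 8 7 3 7 0

Derivation:
Chunk 1: stream[0..1]='5' size=0x5=5, data at stream[3..8]='81a3a' -> body[0..5], body so far='81a3a'
Chunk 2: stream[10..11]='8' size=0x8=8, data at stream[13..21]='9ihc8erh' -> body[5..13], body so far='81a3a9ihc8erh'
Chunk 3: stream[23..24]='7' size=0x7=7, data at stream[26..33]='idj4f4j' -> body[13..20], body so far='81a3a9ihc8erhidj4f4j'
Chunk 4: stream[35..36]='3' size=0x3=3, data at stream[38..41]='itw' -> body[20..23], body so far='81a3a9ihc8erhidj4f4jitw'
Chunk 5: stream[43..44]='7' size=0x7=7, data at stream[46..53]='rbrxt75' -> body[23..30], body so far='81a3a9ihc8erhidj4f4jitwrbrxt75'
Chunk 6: stream[55..56]='0' size=0 (terminator). Final body='81a3a9ihc8erhidj4f4jitwrbrxt75' (30 bytes)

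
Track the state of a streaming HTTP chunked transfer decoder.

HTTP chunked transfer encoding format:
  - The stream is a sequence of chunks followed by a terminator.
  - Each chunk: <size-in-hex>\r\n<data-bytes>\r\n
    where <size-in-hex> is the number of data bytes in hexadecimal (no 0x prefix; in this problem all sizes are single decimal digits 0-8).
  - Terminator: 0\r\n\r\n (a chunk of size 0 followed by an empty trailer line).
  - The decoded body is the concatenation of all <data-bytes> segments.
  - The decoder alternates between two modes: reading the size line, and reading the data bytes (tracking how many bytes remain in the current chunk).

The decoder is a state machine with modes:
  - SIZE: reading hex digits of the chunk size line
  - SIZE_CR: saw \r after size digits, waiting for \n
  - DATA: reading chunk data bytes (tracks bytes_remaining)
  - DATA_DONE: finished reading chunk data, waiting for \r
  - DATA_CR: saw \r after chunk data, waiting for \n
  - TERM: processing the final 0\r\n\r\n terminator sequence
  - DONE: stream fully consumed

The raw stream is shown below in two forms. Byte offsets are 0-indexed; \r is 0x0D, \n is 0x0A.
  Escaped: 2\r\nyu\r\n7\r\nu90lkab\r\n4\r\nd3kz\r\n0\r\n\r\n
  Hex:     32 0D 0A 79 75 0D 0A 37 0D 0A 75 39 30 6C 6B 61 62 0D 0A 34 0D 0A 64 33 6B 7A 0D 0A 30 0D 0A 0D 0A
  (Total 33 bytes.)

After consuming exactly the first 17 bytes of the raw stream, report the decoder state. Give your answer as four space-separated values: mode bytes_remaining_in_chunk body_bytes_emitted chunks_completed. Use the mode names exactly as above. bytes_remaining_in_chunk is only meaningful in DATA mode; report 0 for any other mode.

Byte 0 = '2': mode=SIZE remaining=0 emitted=0 chunks_done=0
Byte 1 = 0x0D: mode=SIZE_CR remaining=0 emitted=0 chunks_done=0
Byte 2 = 0x0A: mode=DATA remaining=2 emitted=0 chunks_done=0
Byte 3 = 'y': mode=DATA remaining=1 emitted=1 chunks_done=0
Byte 4 = 'u': mode=DATA_DONE remaining=0 emitted=2 chunks_done=0
Byte 5 = 0x0D: mode=DATA_CR remaining=0 emitted=2 chunks_done=0
Byte 6 = 0x0A: mode=SIZE remaining=0 emitted=2 chunks_done=1
Byte 7 = '7': mode=SIZE remaining=0 emitted=2 chunks_done=1
Byte 8 = 0x0D: mode=SIZE_CR remaining=0 emitted=2 chunks_done=1
Byte 9 = 0x0A: mode=DATA remaining=7 emitted=2 chunks_done=1
Byte 10 = 'u': mode=DATA remaining=6 emitted=3 chunks_done=1
Byte 11 = '9': mode=DATA remaining=5 emitted=4 chunks_done=1
Byte 12 = '0': mode=DATA remaining=4 emitted=5 chunks_done=1
Byte 13 = 'l': mode=DATA remaining=3 emitted=6 chunks_done=1
Byte 14 = 'k': mode=DATA remaining=2 emitted=7 chunks_done=1
Byte 15 = 'a': mode=DATA remaining=1 emitted=8 chunks_done=1
Byte 16 = 'b': mode=DATA_DONE remaining=0 emitted=9 chunks_done=1

Answer: DATA_DONE 0 9 1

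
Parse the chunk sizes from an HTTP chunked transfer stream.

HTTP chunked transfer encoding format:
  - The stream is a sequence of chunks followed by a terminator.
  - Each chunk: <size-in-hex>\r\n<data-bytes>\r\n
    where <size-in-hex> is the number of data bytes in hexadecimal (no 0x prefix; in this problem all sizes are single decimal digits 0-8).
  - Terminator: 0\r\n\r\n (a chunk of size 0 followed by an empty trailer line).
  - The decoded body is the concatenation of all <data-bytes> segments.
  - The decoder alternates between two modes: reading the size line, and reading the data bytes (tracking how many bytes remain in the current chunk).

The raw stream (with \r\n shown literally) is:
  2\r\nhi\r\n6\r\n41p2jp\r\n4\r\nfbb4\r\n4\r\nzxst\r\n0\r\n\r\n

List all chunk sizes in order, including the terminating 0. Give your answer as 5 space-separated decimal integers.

Chunk 1: stream[0..1]='2' size=0x2=2, data at stream[3..5]='hi' -> body[0..2], body so far='hi'
Chunk 2: stream[7..8]='6' size=0x6=6, data at stream[10..16]='41p2jp' -> body[2..8], body so far='hi41p2jp'
Chunk 3: stream[18..19]='4' size=0x4=4, data at stream[21..25]='fbb4' -> body[8..12], body so far='hi41p2jpfbb4'
Chunk 4: stream[27..28]='4' size=0x4=4, data at stream[30..34]='zxst' -> body[12..16], body so far='hi41p2jpfbb4zxst'
Chunk 5: stream[36..37]='0' size=0 (terminator). Final body='hi41p2jpfbb4zxst' (16 bytes)

Answer: 2 6 4 4 0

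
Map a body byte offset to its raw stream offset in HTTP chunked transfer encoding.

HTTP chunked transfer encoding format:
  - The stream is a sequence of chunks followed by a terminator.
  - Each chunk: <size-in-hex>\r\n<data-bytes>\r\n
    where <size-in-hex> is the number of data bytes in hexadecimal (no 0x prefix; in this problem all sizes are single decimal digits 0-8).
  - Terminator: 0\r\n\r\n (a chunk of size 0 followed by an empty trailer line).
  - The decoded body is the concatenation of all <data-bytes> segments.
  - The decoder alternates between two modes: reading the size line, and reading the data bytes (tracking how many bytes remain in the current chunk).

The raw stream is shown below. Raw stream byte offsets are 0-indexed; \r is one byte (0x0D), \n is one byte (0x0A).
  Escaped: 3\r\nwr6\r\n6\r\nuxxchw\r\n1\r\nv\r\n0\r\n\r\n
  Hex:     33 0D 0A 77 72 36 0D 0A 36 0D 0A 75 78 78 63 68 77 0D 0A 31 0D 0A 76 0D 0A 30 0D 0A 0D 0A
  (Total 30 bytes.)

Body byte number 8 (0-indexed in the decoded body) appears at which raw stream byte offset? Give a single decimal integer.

Chunk 1: stream[0..1]='3' size=0x3=3, data at stream[3..6]='wr6' -> body[0..3], body so far='wr6'
Chunk 2: stream[8..9]='6' size=0x6=6, data at stream[11..17]='uxxchw' -> body[3..9], body so far='wr6uxxchw'
Chunk 3: stream[19..20]='1' size=0x1=1, data at stream[22..23]='v' -> body[9..10], body so far='wr6uxxchwv'
Chunk 4: stream[25..26]='0' size=0 (terminator). Final body='wr6uxxchwv' (10 bytes)
Body byte 8 at stream offset 16

Answer: 16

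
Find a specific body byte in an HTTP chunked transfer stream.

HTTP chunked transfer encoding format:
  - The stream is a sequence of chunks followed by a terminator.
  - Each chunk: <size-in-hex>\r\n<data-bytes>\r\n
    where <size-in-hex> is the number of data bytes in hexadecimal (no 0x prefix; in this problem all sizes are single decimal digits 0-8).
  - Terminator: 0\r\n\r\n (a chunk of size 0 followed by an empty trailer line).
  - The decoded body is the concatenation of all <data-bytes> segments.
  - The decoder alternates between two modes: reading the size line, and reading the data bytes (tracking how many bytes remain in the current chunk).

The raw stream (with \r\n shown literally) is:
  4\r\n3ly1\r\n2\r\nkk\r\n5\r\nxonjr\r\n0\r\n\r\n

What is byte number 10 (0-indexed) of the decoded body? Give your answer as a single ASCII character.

Answer: r

Derivation:
Chunk 1: stream[0..1]='4' size=0x4=4, data at stream[3..7]='3ly1' -> body[0..4], body so far='3ly1'
Chunk 2: stream[9..10]='2' size=0x2=2, data at stream[12..14]='kk' -> body[4..6], body so far='3ly1kk'
Chunk 3: stream[16..17]='5' size=0x5=5, data at stream[19..24]='xonjr' -> body[6..11], body so far='3ly1kkxonjr'
Chunk 4: stream[26..27]='0' size=0 (terminator). Final body='3ly1kkxonjr' (11 bytes)
Body byte 10 = 'r'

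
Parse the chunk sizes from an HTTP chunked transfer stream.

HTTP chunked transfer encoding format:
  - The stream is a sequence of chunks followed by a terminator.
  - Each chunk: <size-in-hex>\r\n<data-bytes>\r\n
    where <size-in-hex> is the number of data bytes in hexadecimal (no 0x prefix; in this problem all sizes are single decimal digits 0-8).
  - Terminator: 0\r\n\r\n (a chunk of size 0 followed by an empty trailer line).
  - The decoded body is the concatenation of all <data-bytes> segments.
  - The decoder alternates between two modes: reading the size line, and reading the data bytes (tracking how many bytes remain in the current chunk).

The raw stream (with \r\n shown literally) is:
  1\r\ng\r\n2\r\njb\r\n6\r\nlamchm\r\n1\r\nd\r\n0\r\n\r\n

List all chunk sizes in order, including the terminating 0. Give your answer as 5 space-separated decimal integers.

Answer: 1 2 6 1 0

Derivation:
Chunk 1: stream[0..1]='1' size=0x1=1, data at stream[3..4]='g' -> body[0..1], body so far='g'
Chunk 2: stream[6..7]='2' size=0x2=2, data at stream[9..11]='jb' -> body[1..3], body so far='gjb'
Chunk 3: stream[13..14]='6' size=0x6=6, data at stream[16..22]='lamchm' -> body[3..9], body so far='gjblamchm'
Chunk 4: stream[24..25]='1' size=0x1=1, data at stream[27..28]='d' -> body[9..10], body so far='gjblamchmd'
Chunk 5: stream[30..31]='0' size=0 (terminator). Final body='gjblamchmd' (10 bytes)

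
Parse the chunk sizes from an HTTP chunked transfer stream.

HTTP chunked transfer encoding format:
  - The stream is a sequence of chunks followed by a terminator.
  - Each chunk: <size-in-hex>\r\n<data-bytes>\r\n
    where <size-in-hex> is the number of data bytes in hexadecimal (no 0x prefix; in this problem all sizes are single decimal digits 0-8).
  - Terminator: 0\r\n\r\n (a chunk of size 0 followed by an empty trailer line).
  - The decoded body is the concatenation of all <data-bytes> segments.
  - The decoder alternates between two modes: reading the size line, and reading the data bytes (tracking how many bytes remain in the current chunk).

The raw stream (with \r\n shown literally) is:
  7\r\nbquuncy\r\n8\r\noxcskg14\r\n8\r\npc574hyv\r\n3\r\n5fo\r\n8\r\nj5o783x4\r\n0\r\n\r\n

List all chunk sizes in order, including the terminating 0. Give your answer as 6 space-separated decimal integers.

Chunk 1: stream[0..1]='7' size=0x7=7, data at stream[3..10]='bquuncy' -> body[0..7], body so far='bquuncy'
Chunk 2: stream[12..13]='8' size=0x8=8, data at stream[15..23]='oxcskg14' -> body[7..15], body so far='bquuncyoxcskg14'
Chunk 3: stream[25..26]='8' size=0x8=8, data at stream[28..36]='pc574hyv' -> body[15..23], body so far='bquuncyoxcskg14pc574hyv'
Chunk 4: stream[38..39]='3' size=0x3=3, data at stream[41..44]='5fo' -> body[23..26], body so far='bquuncyoxcskg14pc574hyv5fo'
Chunk 5: stream[46..47]='8' size=0x8=8, data at stream[49..57]='j5o783x4' -> body[26..34], body so far='bquuncyoxcskg14pc574hyv5foj5o783x4'
Chunk 6: stream[59..60]='0' size=0 (terminator). Final body='bquuncyoxcskg14pc574hyv5foj5o783x4' (34 bytes)

Answer: 7 8 8 3 8 0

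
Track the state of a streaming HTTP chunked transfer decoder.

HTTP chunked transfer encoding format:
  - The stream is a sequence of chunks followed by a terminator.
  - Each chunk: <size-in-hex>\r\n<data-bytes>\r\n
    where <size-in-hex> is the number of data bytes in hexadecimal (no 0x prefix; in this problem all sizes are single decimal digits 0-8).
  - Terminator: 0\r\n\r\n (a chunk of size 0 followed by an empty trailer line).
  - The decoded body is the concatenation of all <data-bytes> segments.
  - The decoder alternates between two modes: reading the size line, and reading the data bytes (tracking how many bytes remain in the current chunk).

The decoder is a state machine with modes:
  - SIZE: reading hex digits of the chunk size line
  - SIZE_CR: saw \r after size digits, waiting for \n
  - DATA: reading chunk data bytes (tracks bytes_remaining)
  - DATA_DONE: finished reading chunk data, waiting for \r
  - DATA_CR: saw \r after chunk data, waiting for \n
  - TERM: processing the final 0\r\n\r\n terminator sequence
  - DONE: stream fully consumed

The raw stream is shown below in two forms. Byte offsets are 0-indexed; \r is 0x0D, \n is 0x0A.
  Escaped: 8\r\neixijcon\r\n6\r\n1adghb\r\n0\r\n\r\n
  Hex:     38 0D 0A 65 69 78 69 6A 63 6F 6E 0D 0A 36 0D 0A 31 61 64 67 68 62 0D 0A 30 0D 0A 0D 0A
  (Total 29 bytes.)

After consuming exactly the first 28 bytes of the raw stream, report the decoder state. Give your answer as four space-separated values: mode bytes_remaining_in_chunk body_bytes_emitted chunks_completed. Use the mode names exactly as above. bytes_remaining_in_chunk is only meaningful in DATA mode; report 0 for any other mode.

Answer: TERM 0 14 2

Derivation:
Byte 0 = '8': mode=SIZE remaining=0 emitted=0 chunks_done=0
Byte 1 = 0x0D: mode=SIZE_CR remaining=0 emitted=0 chunks_done=0
Byte 2 = 0x0A: mode=DATA remaining=8 emitted=0 chunks_done=0
Byte 3 = 'e': mode=DATA remaining=7 emitted=1 chunks_done=0
Byte 4 = 'i': mode=DATA remaining=6 emitted=2 chunks_done=0
Byte 5 = 'x': mode=DATA remaining=5 emitted=3 chunks_done=0
Byte 6 = 'i': mode=DATA remaining=4 emitted=4 chunks_done=0
Byte 7 = 'j': mode=DATA remaining=3 emitted=5 chunks_done=0
Byte 8 = 'c': mode=DATA remaining=2 emitted=6 chunks_done=0
Byte 9 = 'o': mode=DATA remaining=1 emitted=7 chunks_done=0
Byte 10 = 'n': mode=DATA_DONE remaining=0 emitted=8 chunks_done=0
Byte 11 = 0x0D: mode=DATA_CR remaining=0 emitted=8 chunks_done=0
Byte 12 = 0x0A: mode=SIZE remaining=0 emitted=8 chunks_done=1
Byte 13 = '6': mode=SIZE remaining=0 emitted=8 chunks_done=1
Byte 14 = 0x0D: mode=SIZE_CR remaining=0 emitted=8 chunks_done=1
Byte 15 = 0x0A: mode=DATA remaining=6 emitted=8 chunks_done=1
Byte 16 = '1': mode=DATA remaining=5 emitted=9 chunks_done=1
Byte 17 = 'a': mode=DATA remaining=4 emitted=10 chunks_done=1
Byte 18 = 'd': mode=DATA remaining=3 emitted=11 chunks_done=1
Byte 19 = 'g': mode=DATA remaining=2 emitted=12 chunks_done=1
Byte 20 = 'h': mode=DATA remaining=1 emitted=13 chunks_done=1
Byte 21 = 'b': mode=DATA_DONE remaining=0 emitted=14 chunks_done=1
Byte 22 = 0x0D: mode=DATA_CR remaining=0 emitted=14 chunks_done=1
Byte 23 = 0x0A: mode=SIZE remaining=0 emitted=14 chunks_done=2
Byte 24 = '0': mode=SIZE remaining=0 emitted=14 chunks_done=2
Byte 25 = 0x0D: mode=SIZE_CR remaining=0 emitted=14 chunks_done=2
Byte 26 = 0x0A: mode=TERM remaining=0 emitted=14 chunks_done=2
Byte 27 = 0x0D: mode=TERM remaining=0 emitted=14 chunks_done=2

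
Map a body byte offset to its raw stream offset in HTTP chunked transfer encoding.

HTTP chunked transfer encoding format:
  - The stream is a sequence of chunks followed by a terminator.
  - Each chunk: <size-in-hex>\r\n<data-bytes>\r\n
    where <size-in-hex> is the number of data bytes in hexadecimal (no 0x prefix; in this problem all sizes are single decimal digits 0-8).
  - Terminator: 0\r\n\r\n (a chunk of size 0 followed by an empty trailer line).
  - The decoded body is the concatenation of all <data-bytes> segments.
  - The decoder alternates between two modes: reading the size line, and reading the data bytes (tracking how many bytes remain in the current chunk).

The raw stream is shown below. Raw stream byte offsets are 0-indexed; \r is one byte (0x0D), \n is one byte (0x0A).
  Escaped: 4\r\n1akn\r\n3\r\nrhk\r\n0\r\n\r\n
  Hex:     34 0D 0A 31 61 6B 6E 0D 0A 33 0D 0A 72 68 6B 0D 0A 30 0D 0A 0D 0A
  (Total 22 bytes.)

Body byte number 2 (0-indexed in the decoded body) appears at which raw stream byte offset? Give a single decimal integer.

Chunk 1: stream[0..1]='4' size=0x4=4, data at stream[3..7]='1akn' -> body[0..4], body so far='1akn'
Chunk 2: stream[9..10]='3' size=0x3=3, data at stream[12..15]='rhk' -> body[4..7], body so far='1aknrhk'
Chunk 3: stream[17..18]='0' size=0 (terminator). Final body='1aknrhk' (7 bytes)
Body byte 2 at stream offset 5

Answer: 5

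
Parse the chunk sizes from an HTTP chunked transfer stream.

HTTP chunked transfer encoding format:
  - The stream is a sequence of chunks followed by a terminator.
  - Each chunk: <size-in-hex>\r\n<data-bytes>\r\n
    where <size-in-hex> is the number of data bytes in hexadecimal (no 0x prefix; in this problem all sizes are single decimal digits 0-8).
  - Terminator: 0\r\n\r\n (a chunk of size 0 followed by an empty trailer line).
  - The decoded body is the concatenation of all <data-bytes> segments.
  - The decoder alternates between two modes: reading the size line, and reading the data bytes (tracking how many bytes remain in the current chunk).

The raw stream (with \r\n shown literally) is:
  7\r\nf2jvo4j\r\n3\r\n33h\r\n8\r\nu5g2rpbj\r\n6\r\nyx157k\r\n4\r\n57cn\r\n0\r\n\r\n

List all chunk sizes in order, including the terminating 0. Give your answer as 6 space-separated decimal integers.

Answer: 7 3 8 6 4 0

Derivation:
Chunk 1: stream[0..1]='7' size=0x7=7, data at stream[3..10]='f2jvo4j' -> body[0..7], body so far='f2jvo4j'
Chunk 2: stream[12..13]='3' size=0x3=3, data at stream[15..18]='33h' -> body[7..10], body so far='f2jvo4j33h'
Chunk 3: stream[20..21]='8' size=0x8=8, data at stream[23..31]='u5g2rpbj' -> body[10..18], body so far='f2jvo4j33hu5g2rpbj'
Chunk 4: stream[33..34]='6' size=0x6=6, data at stream[36..42]='yx157k' -> body[18..24], body so far='f2jvo4j33hu5g2rpbjyx157k'
Chunk 5: stream[44..45]='4' size=0x4=4, data at stream[47..51]='57cn' -> body[24..28], body so far='f2jvo4j33hu5g2rpbjyx157k57cn'
Chunk 6: stream[53..54]='0' size=0 (terminator). Final body='f2jvo4j33hu5g2rpbjyx157k57cn' (28 bytes)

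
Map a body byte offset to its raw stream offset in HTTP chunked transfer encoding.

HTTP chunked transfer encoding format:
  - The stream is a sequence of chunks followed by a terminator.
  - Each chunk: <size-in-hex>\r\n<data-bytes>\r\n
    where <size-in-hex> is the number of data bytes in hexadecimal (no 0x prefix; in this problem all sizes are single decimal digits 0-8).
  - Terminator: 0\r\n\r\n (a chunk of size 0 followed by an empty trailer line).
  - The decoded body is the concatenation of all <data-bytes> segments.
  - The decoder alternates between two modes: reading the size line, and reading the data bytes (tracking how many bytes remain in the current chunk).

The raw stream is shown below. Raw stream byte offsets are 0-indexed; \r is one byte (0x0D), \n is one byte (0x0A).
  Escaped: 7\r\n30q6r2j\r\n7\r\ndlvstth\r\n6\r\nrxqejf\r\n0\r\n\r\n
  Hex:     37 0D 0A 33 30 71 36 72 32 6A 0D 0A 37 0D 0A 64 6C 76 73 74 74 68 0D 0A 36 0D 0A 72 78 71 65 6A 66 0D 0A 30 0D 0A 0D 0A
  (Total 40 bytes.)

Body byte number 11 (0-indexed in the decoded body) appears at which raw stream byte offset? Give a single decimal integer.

Chunk 1: stream[0..1]='7' size=0x7=7, data at stream[3..10]='30q6r2j' -> body[0..7], body so far='30q6r2j'
Chunk 2: stream[12..13]='7' size=0x7=7, data at stream[15..22]='dlvstth' -> body[7..14], body so far='30q6r2jdlvstth'
Chunk 3: stream[24..25]='6' size=0x6=6, data at stream[27..33]='rxqejf' -> body[14..20], body so far='30q6r2jdlvstthrxqejf'
Chunk 4: stream[35..36]='0' size=0 (terminator). Final body='30q6r2jdlvstthrxqejf' (20 bytes)
Body byte 11 at stream offset 19

Answer: 19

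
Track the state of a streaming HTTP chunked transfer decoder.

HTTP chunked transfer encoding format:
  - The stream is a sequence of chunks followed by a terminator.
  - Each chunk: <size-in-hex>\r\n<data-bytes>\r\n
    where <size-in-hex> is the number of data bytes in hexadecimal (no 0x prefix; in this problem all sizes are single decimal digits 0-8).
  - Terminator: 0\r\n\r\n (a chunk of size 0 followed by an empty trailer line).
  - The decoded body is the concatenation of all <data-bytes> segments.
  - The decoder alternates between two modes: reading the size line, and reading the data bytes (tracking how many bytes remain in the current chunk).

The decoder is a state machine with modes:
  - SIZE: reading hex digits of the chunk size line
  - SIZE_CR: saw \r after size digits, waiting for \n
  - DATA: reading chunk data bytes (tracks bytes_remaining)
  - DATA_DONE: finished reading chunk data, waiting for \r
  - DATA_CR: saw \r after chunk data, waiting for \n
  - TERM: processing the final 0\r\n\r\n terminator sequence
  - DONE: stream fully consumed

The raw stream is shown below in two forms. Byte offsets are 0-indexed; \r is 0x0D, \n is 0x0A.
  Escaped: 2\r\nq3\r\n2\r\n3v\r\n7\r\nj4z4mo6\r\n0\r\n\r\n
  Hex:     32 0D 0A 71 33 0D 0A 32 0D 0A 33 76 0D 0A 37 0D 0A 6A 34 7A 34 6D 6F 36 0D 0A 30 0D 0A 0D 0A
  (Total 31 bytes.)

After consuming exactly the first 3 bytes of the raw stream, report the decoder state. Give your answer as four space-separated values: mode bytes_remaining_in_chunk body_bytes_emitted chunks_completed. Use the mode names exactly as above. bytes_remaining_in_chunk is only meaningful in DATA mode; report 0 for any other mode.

Byte 0 = '2': mode=SIZE remaining=0 emitted=0 chunks_done=0
Byte 1 = 0x0D: mode=SIZE_CR remaining=0 emitted=0 chunks_done=0
Byte 2 = 0x0A: mode=DATA remaining=2 emitted=0 chunks_done=0

Answer: DATA 2 0 0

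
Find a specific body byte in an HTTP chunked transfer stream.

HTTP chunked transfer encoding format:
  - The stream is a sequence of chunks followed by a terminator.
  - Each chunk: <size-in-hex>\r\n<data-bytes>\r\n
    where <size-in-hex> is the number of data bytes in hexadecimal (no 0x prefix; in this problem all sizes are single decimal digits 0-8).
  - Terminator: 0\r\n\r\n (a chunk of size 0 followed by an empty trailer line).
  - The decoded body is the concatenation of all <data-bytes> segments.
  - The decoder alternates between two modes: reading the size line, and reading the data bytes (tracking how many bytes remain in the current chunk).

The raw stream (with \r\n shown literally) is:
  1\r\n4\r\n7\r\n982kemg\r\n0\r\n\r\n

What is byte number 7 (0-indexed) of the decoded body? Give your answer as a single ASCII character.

Answer: g

Derivation:
Chunk 1: stream[0..1]='1' size=0x1=1, data at stream[3..4]='4' -> body[0..1], body so far='4'
Chunk 2: stream[6..7]='7' size=0x7=7, data at stream[9..16]='982kemg' -> body[1..8], body so far='4982kemg'
Chunk 3: stream[18..19]='0' size=0 (terminator). Final body='4982kemg' (8 bytes)
Body byte 7 = 'g'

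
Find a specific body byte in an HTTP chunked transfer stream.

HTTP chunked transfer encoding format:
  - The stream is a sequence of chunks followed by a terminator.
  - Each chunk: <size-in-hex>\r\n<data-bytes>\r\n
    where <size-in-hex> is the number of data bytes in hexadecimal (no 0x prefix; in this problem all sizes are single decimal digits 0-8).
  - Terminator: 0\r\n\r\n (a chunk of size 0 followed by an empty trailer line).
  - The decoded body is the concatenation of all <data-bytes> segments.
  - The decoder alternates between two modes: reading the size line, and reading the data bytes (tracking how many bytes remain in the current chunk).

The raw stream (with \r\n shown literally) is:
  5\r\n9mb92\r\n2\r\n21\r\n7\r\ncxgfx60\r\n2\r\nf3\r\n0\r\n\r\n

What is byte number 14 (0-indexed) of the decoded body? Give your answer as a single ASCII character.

Answer: f

Derivation:
Chunk 1: stream[0..1]='5' size=0x5=5, data at stream[3..8]='9mb92' -> body[0..5], body so far='9mb92'
Chunk 2: stream[10..11]='2' size=0x2=2, data at stream[13..15]='21' -> body[5..7], body so far='9mb9221'
Chunk 3: stream[17..18]='7' size=0x7=7, data at stream[20..27]='cxgfx60' -> body[7..14], body so far='9mb9221cxgfx60'
Chunk 4: stream[29..30]='2' size=0x2=2, data at stream[32..34]='f3' -> body[14..16], body so far='9mb9221cxgfx60f3'
Chunk 5: stream[36..37]='0' size=0 (terminator). Final body='9mb9221cxgfx60f3' (16 bytes)
Body byte 14 = 'f'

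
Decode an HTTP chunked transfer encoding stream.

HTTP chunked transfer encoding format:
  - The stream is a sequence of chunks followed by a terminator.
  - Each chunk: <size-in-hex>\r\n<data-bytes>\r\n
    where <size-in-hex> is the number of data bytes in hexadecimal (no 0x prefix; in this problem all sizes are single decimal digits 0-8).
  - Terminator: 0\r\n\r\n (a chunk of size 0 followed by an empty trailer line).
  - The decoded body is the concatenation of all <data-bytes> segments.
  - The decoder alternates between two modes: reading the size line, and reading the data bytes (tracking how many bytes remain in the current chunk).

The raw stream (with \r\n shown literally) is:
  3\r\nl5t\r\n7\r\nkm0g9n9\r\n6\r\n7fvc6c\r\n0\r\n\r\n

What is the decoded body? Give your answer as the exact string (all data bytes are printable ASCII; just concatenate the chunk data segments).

Chunk 1: stream[0..1]='3' size=0x3=3, data at stream[3..6]='l5t' -> body[0..3], body so far='l5t'
Chunk 2: stream[8..9]='7' size=0x7=7, data at stream[11..18]='km0g9n9' -> body[3..10], body so far='l5tkm0g9n9'
Chunk 3: stream[20..21]='6' size=0x6=6, data at stream[23..29]='7fvc6c' -> body[10..16], body so far='l5tkm0g9n97fvc6c'
Chunk 4: stream[31..32]='0' size=0 (terminator). Final body='l5tkm0g9n97fvc6c' (16 bytes)

Answer: l5tkm0g9n97fvc6c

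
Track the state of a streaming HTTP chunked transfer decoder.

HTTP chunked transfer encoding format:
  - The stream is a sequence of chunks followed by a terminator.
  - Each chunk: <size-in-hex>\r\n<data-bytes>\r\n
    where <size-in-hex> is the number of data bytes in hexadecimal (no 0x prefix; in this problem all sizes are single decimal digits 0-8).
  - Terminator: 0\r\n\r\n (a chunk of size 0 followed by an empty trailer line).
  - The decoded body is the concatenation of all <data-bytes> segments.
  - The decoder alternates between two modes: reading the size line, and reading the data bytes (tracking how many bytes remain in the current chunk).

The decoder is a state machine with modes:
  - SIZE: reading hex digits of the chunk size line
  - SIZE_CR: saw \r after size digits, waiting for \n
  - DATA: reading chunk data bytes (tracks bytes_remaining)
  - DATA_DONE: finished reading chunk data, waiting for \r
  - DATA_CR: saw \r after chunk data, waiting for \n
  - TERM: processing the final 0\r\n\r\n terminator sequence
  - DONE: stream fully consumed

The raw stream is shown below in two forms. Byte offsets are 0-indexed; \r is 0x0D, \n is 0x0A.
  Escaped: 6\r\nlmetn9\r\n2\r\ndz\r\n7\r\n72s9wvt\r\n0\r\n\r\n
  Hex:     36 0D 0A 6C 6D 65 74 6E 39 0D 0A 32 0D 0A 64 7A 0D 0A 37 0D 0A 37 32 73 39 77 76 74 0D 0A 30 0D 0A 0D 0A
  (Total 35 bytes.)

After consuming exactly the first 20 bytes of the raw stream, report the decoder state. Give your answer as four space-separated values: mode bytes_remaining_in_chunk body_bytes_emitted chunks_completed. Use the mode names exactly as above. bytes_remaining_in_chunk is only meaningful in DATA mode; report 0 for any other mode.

Byte 0 = '6': mode=SIZE remaining=0 emitted=0 chunks_done=0
Byte 1 = 0x0D: mode=SIZE_CR remaining=0 emitted=0 chunks_done=0
Byte 2 = 0x0A: mode=DATA remaining=6 emitted=0 chunks_done=0
Byte 3 = 'l': mode=DATA remaining=5 emitted=1 chunks_done=0
Byte 4 = 'm': mode=DATA remaining=4 emitted=2 chunks_done=0
Byte 5 = 'e': mode=DATA remaining=3 emitted=3 chunks_done=0
Byte 6 = 't': mode=DATA remaining=2 emitted=4 chunks_done=0
Byte 7 = 'n': mode=DATA remaining=1 emitted=5 chunks_done=0
Byte 8 = '9': mode=DATA_DONE remaining=0 emitted=6 chunks_done=0
Byte 9 = 0x0D: mode=DATA_CR remaining=0 emitted=6 chunks_done=0
Byte 10 = 0x0A: mode=SIZE remaining=0 emitted=6 chunks_done=1
Byte 11 = '2': mode=SIZE remaining=0 emitted=6 chunks_done=1
Byte 12 = 0x0D: mode=SIZE_CR remaining=0 emitted=6 chunks_done=1
Byte 13 = 0x0A: mode=DATA remaining=2 emitted=6 chunks_done=1
Byte 14 = 'd': mode=DATA remaining=1 emitted=7 chunks_done=1
Byte 15 = 'z': mode=DATA_DONE remaining=0 emitted=8 chunks_done=1
Byte 16 = 0x0D: mode=DATA_CR remaining=0 emitted=8 chunks_done=1
Byte 17 = 0x0A: mode=SIZE remaining=0 emitted=8 chunks_done=2
Byte 18 = '7': mode=SIZE remaining=0 emitted=8 chunks_done=2
Byte 19 = 0x0D: mode=SIZE_CR remaining=0 emitted=8 chunks_done=2

Answer: SIZE_CR 0 8 2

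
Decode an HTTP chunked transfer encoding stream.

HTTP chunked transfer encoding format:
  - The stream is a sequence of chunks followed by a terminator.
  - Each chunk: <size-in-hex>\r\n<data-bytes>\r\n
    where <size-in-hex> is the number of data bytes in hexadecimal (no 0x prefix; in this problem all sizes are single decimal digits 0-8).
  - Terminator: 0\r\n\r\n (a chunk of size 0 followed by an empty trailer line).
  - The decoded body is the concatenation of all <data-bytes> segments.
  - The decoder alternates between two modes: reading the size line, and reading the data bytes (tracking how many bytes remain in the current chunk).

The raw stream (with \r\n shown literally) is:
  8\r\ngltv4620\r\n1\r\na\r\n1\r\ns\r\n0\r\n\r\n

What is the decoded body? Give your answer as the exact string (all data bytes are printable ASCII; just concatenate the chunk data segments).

Chunk 1: stream[0..1]='8' size=0x8=8, data at stream[3..11]='gltv4620' -> body[0..8], body so far='gltv4620'
Chunk 2: stream[13..14]='1' size=0x1=1, data at stream[16..17]='a' -> body[8..9], body so far='gltv4620a'
Chunk 3: stream[19..20]='1' size=0x1=1, data at stream[22..23]='s' -> body[9..10], body so far='gltv4620as'
Chunk 4: stream[25..26]='0' size=0 (terminator). Final body='gltv4620as' (10 bytes)

Answer: gltv4620as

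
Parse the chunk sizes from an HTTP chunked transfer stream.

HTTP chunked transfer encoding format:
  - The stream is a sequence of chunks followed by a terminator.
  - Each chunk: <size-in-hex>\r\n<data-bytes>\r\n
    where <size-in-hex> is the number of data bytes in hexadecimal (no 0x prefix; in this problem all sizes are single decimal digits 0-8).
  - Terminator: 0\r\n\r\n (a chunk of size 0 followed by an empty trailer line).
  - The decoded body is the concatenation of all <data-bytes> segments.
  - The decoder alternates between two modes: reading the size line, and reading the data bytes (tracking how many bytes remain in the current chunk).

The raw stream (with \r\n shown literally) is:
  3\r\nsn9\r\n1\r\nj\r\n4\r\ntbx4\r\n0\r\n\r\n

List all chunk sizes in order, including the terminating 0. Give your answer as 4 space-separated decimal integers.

Answer: 3 1 4 0

Derivation:
Chunk 1: stream[0..1]='3' size=0x3=3, data at stream[3..6]='sn9' -> body[0..3], body so far='sn9'
Chunk 2: stream[8..9]='1' size=0x1=1, data at stream[11..12]='j' -> body[3..4], body so far='sn9j'
Chunk 3: stream[14..15]='4' size=0x4=4, data at stream[17..21]='tbx4' -> body[4..8], body so far='sn9jtbx4'
Chunk 4: stream[23..24]='0' size=0 (terminator). Final body='sn9jtbx4' (8 bytes)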